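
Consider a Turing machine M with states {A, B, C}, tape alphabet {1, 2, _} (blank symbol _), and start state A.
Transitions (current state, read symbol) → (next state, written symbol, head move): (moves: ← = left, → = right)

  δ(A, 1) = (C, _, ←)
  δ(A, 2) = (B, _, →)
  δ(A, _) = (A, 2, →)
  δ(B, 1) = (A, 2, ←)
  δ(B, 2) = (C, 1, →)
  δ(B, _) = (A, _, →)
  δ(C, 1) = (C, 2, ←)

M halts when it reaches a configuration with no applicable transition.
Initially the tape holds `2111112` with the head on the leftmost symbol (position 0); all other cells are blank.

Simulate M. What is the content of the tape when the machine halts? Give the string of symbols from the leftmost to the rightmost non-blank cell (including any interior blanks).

state=A head=0 tape=[2]111112_   (A,2)→(B,_,→)
state=B head=1 tape=_[1]11112_   (B,1)→(A,2,←)
state=A head=0 tape=[_]211112_   (A,_)→(A,2,→)
state=A head=1 tape=2[2]11112_   (A,2)→(B,_,→)
state=B head=2 tape=2_[1]1112_   (B,1)→(A,2,←)
state=A head=1 tape=2[_]21112_   (A,_)→(A,2,→)
state=A head=2 tape=22[2]1112_   (A,2)→(B,_,→)
state=B head=3 tape=22_[1]112_   (B,1)→(A,2,←)
state=A head=2 tape=22[_]2112_   (A,_)→(A,2,→)
state=A head=3 tape=222[2]112_   (A,2)→(B,_,→)
state=B head=4 tape=222_[1]12_   (B,1)→(A,2,←)
state=A head=3 tape=222[_]212_   (A,_)→(A,2,→)
state=A head=4 tape=2222[2]12_   (A,2)→(B,_,→)
state=B head=5 tape=2222_[1]2_   (B,1)→(A,2,←)
state=A head=4 tape=2222[_]22_   (A,_)→(A,2,→)
state=A head=5 tape=22222[2]2_   (A,2)→(B,_,→)
state=B head=6 tape=22222_[2]_   (B,2)→(C,1,→)
state=C head=7 tape=22222_1[_]
The non-blank tape span at halt is 22222_1.

22222_1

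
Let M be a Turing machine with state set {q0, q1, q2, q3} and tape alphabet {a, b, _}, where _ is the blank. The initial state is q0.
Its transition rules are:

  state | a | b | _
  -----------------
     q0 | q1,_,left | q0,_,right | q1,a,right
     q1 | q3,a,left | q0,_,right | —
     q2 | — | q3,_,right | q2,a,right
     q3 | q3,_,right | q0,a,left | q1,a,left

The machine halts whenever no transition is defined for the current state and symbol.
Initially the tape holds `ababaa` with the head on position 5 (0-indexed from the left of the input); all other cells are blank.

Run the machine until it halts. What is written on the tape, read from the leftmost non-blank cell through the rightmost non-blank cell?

a____a

state=q0 head=5 tape=ababa[a]   (q0,a)→(q1,_,left)
state=q1 head=4 tape=abab[a]_   (q1,a)→(q3,a,left)
state=q3 head=3 tape=aba[b]a_   (q3,b)→(q0,a,left)
state=q0 head=2 tape=ab[a]aa_   (q0,a)→(q1,_,left)
state=q1 head=1 tape=a[b]_aa_   (q1,b)→(q0,_,right)
state=q0 head=2 tape=a_[_]aa_   (q0,_)→(q1,a,right)
state=q1 head=3 tape=a_a[a]a_   (q1,a)→(q3,a,left)
state=q3 head=2 tape=a_[a]aa_   (q3,a)→(q3,_,right)
state=q3 head=3 tape=a__[a]a_   (q3,a)→(q3,_,right)
state=q3 head=4 tape=a___[a]_   (q3,a)→(q3,_,right)
state=q3 head=5 tape=a____[_]   (q3,_)→(q1,a,left)
state=q1 head=4 tape=a___[_]a
The non-blank tape span at halt is a____a.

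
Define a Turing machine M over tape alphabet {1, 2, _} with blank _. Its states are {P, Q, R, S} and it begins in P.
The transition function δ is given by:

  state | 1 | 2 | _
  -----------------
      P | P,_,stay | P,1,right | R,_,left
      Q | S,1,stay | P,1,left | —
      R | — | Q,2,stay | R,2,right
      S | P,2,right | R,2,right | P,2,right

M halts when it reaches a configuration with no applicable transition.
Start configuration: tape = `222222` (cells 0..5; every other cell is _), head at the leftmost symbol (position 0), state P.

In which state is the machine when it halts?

P | [2]22222_   read 2 → write 1, move right, go to P
P | 1[2]2222_   read 2 → write 1, move right, go to P
P | 11[2]222_   read 2 → write 1, move right, go to P
P | 111[2]22_   read 2 → write 1, move right, go to P
P | 1111[2]2_   read 2 → write 1, move right, go to P
P | 11111[2]_   read 2 → write 1, move right, go to P
P | 111111[_]   read _ → write _, move left, go to R
R | 11111[1]_
No transition is defined for (R, 1); M halts in state R.

R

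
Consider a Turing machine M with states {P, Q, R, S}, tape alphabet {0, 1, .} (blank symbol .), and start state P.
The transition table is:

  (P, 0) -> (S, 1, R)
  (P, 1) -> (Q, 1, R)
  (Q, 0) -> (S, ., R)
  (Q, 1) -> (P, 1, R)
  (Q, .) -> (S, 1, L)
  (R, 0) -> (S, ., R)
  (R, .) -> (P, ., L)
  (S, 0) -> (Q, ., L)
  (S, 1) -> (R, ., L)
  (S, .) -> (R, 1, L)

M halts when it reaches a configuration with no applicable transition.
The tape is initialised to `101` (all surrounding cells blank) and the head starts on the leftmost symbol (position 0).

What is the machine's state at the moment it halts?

state=P head=0 tape=..[1]01   (P,1)→(Q,1,R)
state=Q head=1 tape=..1[0]1   (Q,0)→(S,.,R)
state=S head=2 tape=..1.[1]   (S,1)→(R,.,L)
state=R head=1 tape=..1[.].   (R,.)→(P,.,L)
state=P head=0 tape=..[1]..   (P,1)→(Q,1,R)
state=Q head=1 tape=..1[.].   (Q,.)→(S,1,L)
state=S head=0 tape=..[1]1.   (S,1)→(R,.,L)
state=R head=-1 tape=.[.].1.   (R,.)→(P,.,L)
state=P head=-2 tape=[.]..1.
No transition is defined for (P, .); M halts in state P.

P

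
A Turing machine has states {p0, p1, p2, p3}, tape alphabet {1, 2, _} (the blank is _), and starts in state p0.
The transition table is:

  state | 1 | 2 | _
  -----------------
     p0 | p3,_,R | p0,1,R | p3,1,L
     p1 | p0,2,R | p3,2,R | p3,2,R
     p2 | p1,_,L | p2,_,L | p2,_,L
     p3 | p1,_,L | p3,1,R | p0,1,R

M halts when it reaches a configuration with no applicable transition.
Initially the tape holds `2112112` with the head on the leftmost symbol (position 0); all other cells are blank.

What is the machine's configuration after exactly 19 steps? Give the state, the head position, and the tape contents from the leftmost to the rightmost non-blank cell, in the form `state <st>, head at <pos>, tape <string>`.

state p3, head at 5, tape 12112211

p0 | [2]112112_   read 2 → write 1, move R, go to p0
p0 | 1[1]12112_   read 1 → write _, move R, go to p3
p3 | 1_[1]2112_   read 1 → write _, move L, go to p1
p1 | 1[_]_2112_   read _ → write 2, move R, go to p3
p3 | 12[_]2112_   read _ → write 1, move R, go to p0
p0 | 121[2]112_   read 2 → write 1, move R, go to p0
p0 | 1211[1]12_   read 1 → write _, move R, go to p3
p3 | 1211_[1]2_   read 1 → write _, move L, go to p1
p1 | 1211[_]_2_   read _ → write 2, move R, go to p3
p3 | 12112[_]2_   read _ → write 1, move R, go to p0
p0 | 121121[2]_   read 2 → write 1, move R, go to p0
p0 | 1211211[_]   read _ → write 1, move L, go to p3
p3 | 121121[1]1   read 1 → write _, move L, go to p1
p1 | 12112[1]_1   read 1 → write 2, move R, go to p0
p0 | 121122[_]1   read _ → write 1, move L, go to p3
p3 | 12112[2]11   read 2 → write 1, move R, go to p3
p3 | 121121[1]1   read 1 → write _, move L, go to p1
p1 | 12112[1]_1   read 1 → write 2, move R, go to p0
p0 | 121122[_]1   read _ → write 1, move L, go to p3
p3 | 12112[2]11
After 19 steps: state p3, head at 5, tape 12112211.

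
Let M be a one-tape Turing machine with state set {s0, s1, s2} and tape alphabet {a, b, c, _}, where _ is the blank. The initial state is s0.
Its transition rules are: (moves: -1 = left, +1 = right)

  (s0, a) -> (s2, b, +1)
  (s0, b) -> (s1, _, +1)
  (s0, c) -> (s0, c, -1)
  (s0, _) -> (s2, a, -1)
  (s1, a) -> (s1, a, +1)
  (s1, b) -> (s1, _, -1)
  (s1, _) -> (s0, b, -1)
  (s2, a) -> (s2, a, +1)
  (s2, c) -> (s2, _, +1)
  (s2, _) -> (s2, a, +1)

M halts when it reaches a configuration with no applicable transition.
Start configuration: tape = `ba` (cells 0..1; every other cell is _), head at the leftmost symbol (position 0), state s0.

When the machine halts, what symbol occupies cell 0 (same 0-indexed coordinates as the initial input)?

_

s0 | [b]a_   read b → write _, move +1, go to s1
s1 | _[a]_   read a → write a, move +1, go to s1
s1 | _a[_]   read _ → write b, move -1, go to s0
s0 | _[a]b   read a → write b, move +1, go to s2
s2 | _b[b]
Cell 0 holds _ when M halts.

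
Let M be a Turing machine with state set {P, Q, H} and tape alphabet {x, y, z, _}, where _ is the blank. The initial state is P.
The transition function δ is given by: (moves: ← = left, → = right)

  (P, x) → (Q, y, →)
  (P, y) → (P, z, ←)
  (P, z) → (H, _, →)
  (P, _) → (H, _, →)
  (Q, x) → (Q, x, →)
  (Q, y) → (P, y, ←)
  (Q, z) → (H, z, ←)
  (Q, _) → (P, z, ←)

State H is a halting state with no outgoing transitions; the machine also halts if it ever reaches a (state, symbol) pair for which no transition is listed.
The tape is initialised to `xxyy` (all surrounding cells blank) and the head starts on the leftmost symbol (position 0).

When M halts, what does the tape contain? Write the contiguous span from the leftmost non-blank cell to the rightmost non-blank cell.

zzyy

state=P head=0 tape=_[x]xyy   (P,x)→(Q,y,→)
state=Q head=1 tape=_y[x]yy   (Q,x)→(Q,x,→)
state=Q head=2 tape=_yx[y]y   (Q,y)→(P,y,←)
state=P head=1 tape=_y[x]yy   (P,x)→(Q,y,→)
state=Q head=2 tape=_yy[y]y   (Q,y)→(P,y,←)
state=P head=1 tape=_y[y]yy   (P,y)→(P,z,←)
state=P head=0 tape=_[y]zyy   (P,y)→(P,z,←)
state=P head=-1 tape=[_]zzyy   (P,_)→(H,_,→)
state=H head=0 tape=_[z]zyy
The non-blank tape span at halt is zzyy.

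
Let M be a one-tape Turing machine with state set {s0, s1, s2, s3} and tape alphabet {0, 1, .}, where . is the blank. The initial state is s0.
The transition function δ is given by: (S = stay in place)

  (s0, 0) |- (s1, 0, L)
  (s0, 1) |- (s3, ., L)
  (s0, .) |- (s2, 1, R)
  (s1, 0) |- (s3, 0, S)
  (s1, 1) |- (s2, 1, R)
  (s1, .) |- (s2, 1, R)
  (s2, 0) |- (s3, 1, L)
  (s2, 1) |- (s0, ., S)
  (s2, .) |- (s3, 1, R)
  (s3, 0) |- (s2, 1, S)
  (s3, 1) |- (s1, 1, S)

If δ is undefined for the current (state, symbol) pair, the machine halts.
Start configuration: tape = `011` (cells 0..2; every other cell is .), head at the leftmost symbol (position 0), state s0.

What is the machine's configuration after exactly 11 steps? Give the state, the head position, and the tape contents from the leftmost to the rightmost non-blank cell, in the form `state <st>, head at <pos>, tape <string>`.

state s2, head at 3, tape 1111

state=s0 head=0 tape=.[0]11.   (s0,0)→(s1,0,L)
state=s1 head=-1 tape=[.]011.   (s1,.)→(s2,1,R)
state=s2 head=0 tape=1[0]11.   (s2,0)→(s3,1,L)
state=s3 head=-1 tape=[1]111.   (s3,1)→(s1,1,S)
state=s1 head=-1 tape=[1]111.   (s1,1)→(s2,1,R)
state=s2 head=0 tape=1[1]11.   (s2,1)→(s0,.,S)
state=s0 head=0 tape=1[.]11.   (s0,.)→(s2,1,R)
state=s2 head=1 tape=11[1]1.   (s2,1)→(s0,.,S)
state=s0 head=1 tape=11[.]1.   (s0,.)→(s2,1,R)
state=s2 head=2 tape=111[1].   (s2,1)→(s0,.,S)
state=s0 head=2 tape=111[.].   (s0,.)→(s2,1,R)
state=s2 head=3 tape=1111[.]
After 11 steps: state s2, head at 3, tape 1111.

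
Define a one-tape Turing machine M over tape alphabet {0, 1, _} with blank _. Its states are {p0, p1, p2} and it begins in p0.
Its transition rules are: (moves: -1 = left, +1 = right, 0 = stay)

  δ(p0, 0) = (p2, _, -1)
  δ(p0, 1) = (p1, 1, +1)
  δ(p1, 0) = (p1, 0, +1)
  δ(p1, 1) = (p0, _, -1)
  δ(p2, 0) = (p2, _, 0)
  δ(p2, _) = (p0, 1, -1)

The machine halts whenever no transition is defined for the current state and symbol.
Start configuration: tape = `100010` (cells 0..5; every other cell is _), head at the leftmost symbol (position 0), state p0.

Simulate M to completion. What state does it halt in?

p2

state=p0 head=0 tape=[1]00010   (p0,1)→(p1,1,+1)
state=p1 head=1 tape=1[0]0010   (p1,0)→(p1,0,+1)
state=p1 head=2 tape=10[0]010   (p1,0)→(p1,0,+1)
state=p1 head=3 tape=100[0]10   (p1,0)→(p1,0,+1)
state=p1 head=4 tape=1000[1]0   (p1,1)→(p0,_,-1)
state=p0 head=3 tape=100[0]_0   (p0,0)→(p2,_,-1)
state=p2 head=2 tape=10[0]__0   (p2,0)→(p2,_,0)
state=p2 head=2 tape=10[_]__0   (p2,_)→(p0,1,-1)
state=p0 head=1 tape=1[0]1__0   (p0,0)→(p2,_,-1)
state=p2 head=0 tape=[1]_1__0
No transition is defined for (p2, 1); M halts in state p2.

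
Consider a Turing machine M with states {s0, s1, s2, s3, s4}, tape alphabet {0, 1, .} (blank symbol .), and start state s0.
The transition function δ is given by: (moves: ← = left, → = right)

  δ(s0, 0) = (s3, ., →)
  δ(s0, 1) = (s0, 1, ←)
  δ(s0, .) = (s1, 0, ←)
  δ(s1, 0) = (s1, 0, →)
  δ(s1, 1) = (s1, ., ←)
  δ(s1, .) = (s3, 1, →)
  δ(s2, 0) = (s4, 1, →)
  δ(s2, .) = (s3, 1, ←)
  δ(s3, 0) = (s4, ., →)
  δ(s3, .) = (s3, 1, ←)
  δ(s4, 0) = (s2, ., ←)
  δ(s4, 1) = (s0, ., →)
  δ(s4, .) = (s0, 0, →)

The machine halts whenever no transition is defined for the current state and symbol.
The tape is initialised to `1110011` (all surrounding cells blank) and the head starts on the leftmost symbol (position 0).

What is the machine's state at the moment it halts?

s3

state=s0 head=0 tape=..[1]110011.....   (s0,1)→(s0,1,←)
state=s0 head=-1 tape=.[.]1110011.....   (s0,.)→(s1,0,←)
state=s1 head=-2 tape=[.]01110011.....   (s1,.)→(s3,1,→)
state=s3 head=-1 tape=1[0]1110011.....   (s3,0)→(s4,.,→)
state=s4 head=0 tape=1.[1]110011.....   (s4,1)→(s0,.,→)
state=s0 head=1 tape=1..[1]10011.....   (s0,1)→(s0,1,←)
state=s0 head=0 tape=1.[.]110011.....   (s0,.)→(s1,0,←)
state=s1 head=-1 tape=1[.]0110011.....   (s1,.)→(s3,1,→)
state=s3 head=0 tape=11[0]110011.....   (s3,0)→(s4,.,→)
state=s4 head=1 tape=11.[1]10011.....   (s4,1)→(s0,.,→)
state=s0 head=2 tape=11..[1]0011.....   (s0,1)→(s0,1,←)
state=s0 head=1 tape=11.[.]10011.....   (s0,.)→(s1,0,←)
state=s1 head=0 tape=11[.]010011.....   (s1,.)→(s3,1,→)
state=s3 head=1 tape=111[0]10011.....   (s3,0)→(s4,.,→)
state=s4 head=2 tape=111.[1]0011.....   (s4,1)→(s0,.,→)
state=s0 head=3 tape=111..[0]011.....   (s0,0)→(s3,.,→)
state=s3 head=4 tape=111...[0]11.....   (s3,0)→(s4,.,→)
state=s4 head=5 tape=111....[1]1.....   (s4,1)→(s0,.,→)
state=s0 head=6 tape=111.....[1].....   (s0,1)→(s0,1,←)
state=s0 head=5 tape=111....[.]1.....   (s0,.)→(s1,0,←)
state=s1 head=4 tape=111...[.]01.....   (s1,.)→(s3,1,→)
state=s3 head=5 tape=111...1[0]1.....   (s3,0)→(s4,.,→)
state=s4 head=6 tape=111...1.[1].....   (s4,1)→(s0,.,→)
state=s0 head=7 tape=111...1..[.]....   (s0,.)→(s1,0,←)
state=s1 head=6 tape=111...1.[.]0....   (s1,.)→(s3,1,→)
state=s3 head=7 tape=111...1.1[0]....   (s3,0)→(s4,.,→)
state=s4 head=8 tape=111...1.1.[.]...   (s4,.)→(s0,0,→)
state=s0 head=9 tape=111...1.1.0[.]..   (s0,.)→(s1,0,←)
state=s1 head=8 tape=111...1.1.[0]0..   (s1,0)→(s1,0,→)
state=s1 head=9 tape=111...1.1.0[0]..   (s1,0)→(s1,0,→)
state=s1 head=10 tape=111...1.1.00[.].   (s1,.)→(s3,1,→)
state=s3 head=11 tape=111...1.1.001[.]   (s3,.)→(s3,1,←)
state=s3 head=10 tape=111...1.1.00[1]1
No transition is defined for (s3, 1); M halts in state s3.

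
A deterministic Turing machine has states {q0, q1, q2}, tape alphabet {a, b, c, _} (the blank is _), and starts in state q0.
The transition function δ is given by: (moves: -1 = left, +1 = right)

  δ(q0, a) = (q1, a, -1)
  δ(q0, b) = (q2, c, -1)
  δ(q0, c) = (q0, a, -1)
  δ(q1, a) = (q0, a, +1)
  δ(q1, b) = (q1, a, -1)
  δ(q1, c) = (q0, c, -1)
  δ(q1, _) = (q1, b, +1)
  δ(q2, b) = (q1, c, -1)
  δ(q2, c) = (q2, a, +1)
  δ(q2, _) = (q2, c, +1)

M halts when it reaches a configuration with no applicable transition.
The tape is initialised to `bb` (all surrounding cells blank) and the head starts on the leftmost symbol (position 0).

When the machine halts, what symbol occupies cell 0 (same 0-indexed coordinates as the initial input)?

a

q0 | __[b]b   read b → write c, move -1, go to q2
q2 | _[_]cb   read _ → write c, move +1, go to q2
q2 | _c[c]b   read c → write a, move +1, go to q2
q2 | _ca[b]   read b → write c, move -1, go to q1
q1 | _c[a]c   read a → write a, move +1, go to q0
q0 | _ca[c]   read c → write a, move -1, go to q0
q0 | _c[a]a   read a → write a, move -1, go to q1
q1 | _[c]aa   read c → write c, move -1, go to q0
q0 | [_]caa
Cell 0 holds a when M halts.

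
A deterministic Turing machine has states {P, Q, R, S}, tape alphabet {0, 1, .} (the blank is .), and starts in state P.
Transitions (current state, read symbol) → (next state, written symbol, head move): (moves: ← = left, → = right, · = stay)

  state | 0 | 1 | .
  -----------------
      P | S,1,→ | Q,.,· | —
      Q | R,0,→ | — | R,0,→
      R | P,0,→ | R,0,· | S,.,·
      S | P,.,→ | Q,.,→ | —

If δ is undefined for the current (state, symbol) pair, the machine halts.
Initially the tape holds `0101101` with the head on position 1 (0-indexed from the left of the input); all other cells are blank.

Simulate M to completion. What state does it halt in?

state=P head=1 tape=0[1]01101..   (P,1)→(Q,.,·)
state=Q head=1 tape=0[.]01101..   (Q,.)→(R,0,→)
state=R head=2 tape=00[0]1101..   (R,0)→(P,0,→)
state=P head=3 tape=000[1]101..   (P,1)→(Q,.,·)
state=Q head=3 tape=000[.]101..   (Q,.)→(R,0,→)
state=R head=4 tape=0000[1]01..   (R,1)→(R,0,·)
state=R head=4 tape=0000[0]01..   (R,0)→(P,0,→)
state=P head=5 tape=00000[0]1..   (P,0)→(S,1,→)
state=S head=6 tape=000001[1]..   (S,1)→(Q,.,→)
state=Q head=7 tape=000001.[.].   (Q,.)→(R,0,→)
state=R head=8 tape=000001.0[.]   (R,.)→(S,.,·)
state=S head=8 tape=000001.0[.]
No transition is defined for (S, .); M halts in state S.

S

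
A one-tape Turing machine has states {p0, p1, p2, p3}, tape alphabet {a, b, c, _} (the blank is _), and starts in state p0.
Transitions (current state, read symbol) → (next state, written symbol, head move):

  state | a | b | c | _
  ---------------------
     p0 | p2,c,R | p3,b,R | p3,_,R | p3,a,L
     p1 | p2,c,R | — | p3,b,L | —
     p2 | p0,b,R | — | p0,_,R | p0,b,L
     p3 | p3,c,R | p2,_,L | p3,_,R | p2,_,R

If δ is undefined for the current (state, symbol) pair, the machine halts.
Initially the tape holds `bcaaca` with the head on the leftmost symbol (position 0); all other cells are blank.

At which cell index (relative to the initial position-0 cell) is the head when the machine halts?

6

state=p0 head=0 tape=[b]caaca____   (p0,b)→(p3,b,R)
state=p3 head=1 tape=b[c]aaca____   (p3,c)→(p3,_,R)
state=p3 head=2 tape=b_[a]aca____   (p3,a)→(p3,c,R)
state=p3 head=3 tape=b_c[a]ca____   (p3,a)→(p3,c,R)
state=p3 head=4 tape=b_cc[c]a____   (p3,c)→(p3,_,R)
state=p3 head=5 tape=b_cc_[a]____   (p3,a)→(p3,c,R)
state=p3 head=6 tape=b_cc_c[_]___   (p3,_)→(p2,_,R)
state=p2 head=7 tape=b_cc_c_[_]__   (p2,_)→(p0,b,L)
state=p0 head=6 tape=b_cc_c[_]b__   (p0,_)→(p3,a,L)
state=p3 head=5 tape=b_cc_[c]ab__   (p3,c)→(p3,_,R)
state=p3 head=6 tape=b_cc__[a]b__   (p3,a)→(p3,c,R)
state=p3 head=7 tape=b_cc__c[b]__   (p3,b)→(p2,_,L)
state=p2 head=6 tape=b_cc__[c]___   (p2,c)→(p0,_,R)
state=p0 head=7 tape=b_cc___[_]__   (p0,_)→(p3,a,L)
state=p3 head=6 tape=b_cc__[_]a__   (p3,_)→(p2,_,R)
state=p2 head=7 tape=b_cc___[a]__   (p2,a)→(p0,b,R)
state=p0 head=8 tape=b_cc___b[_]_   (p0,_)→(p3,a,L)
state=p3 head=7 tape=b_cc___[b]a_   (p3,b)→(p2,_,L)
state=p2 head=6 tape=b_cc__[_]_a_   (p2,_)→(p0,b,L)
state=p0 head=5 tape=b_cc_[_]b_a_   (p0,_)→(p3,a,L)
state=p3 head=4 tape=b_cc[_]ab_a_   (p3,_)→(p2,_,R)
state=p2 head=5 tape=b_cc_[a]b_a_   (p2,a)→(p0,b,R)
state=p0 head=6 tape=b_cc_b[b]_a_   (p0,b)→(p3,b,R)
state=p3 head=7 tape=b_cc_bb[_]a_   (p3,_)→(p2,_,R)
state=p2 head=8 tape=b_cc_bb_[a]_   (p2,a)→(p0,b,R)
state=p0 head=9 tape=b_cc_bb_b[_]   (p0,_)→(p3,a,L)
state=p3 head=8 tape=b_cc_bb_[b]a   (p3,b)→(p2,_,L)
state=p2 head=7 tape=b_cc_bb[_]_a   (p2,_)→(p0,b,L)
state=p0 head=6 tape=b_cc_b[b]b_a   (p0,b)→(p3,b,R)
state=p3 head=7 tape=b_cc_bb[b]_a   (p3,b)→(p2,_,L)
state=p2 head=6 tape=b_cc_b[b]__a
At halt the head is at cell 6.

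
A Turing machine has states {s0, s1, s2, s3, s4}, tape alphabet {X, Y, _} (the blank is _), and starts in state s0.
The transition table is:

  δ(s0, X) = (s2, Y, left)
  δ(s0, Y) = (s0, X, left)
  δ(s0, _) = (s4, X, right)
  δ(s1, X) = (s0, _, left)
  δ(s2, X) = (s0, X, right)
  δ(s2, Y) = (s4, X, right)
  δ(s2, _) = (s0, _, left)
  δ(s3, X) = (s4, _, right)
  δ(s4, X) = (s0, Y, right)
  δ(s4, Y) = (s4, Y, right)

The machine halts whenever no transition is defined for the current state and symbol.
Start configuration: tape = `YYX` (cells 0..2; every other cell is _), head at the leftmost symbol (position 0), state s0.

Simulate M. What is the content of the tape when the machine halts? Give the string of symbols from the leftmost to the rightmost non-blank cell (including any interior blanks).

state=s0 head=0 tape=___[Y]YX   (s0,Y)→(s0,X,left)
state=s0 head=-1 tape=__[_]XYX   (s0,_)→(s4,X,right)
state=s4 head=0 tape=__X[X]YX   (s4,X)→(s0,Y,right)
state=s0 head=1 tape=__XY[Y]X   (s0,Y)→(s0,X,left)
state=s0 head=0 tape=__X[Y]XX   (s0,Y)→(s0,X,left)
state=s0 head=-1 tape=__[X]XXX   (s0,X)→(s2,Y,left)
state=s2 head=-2 tape=_[_]YXXX   (s2,_)→(s0,_,left)
state=s0 head=-3 tape=[_]_YXXX   (s0,_)→(s4,X,right)
state=s4 head=-2 tape=X[_]YXXX
The non-blank tape span at halt is X_YXXX.

X_YXXX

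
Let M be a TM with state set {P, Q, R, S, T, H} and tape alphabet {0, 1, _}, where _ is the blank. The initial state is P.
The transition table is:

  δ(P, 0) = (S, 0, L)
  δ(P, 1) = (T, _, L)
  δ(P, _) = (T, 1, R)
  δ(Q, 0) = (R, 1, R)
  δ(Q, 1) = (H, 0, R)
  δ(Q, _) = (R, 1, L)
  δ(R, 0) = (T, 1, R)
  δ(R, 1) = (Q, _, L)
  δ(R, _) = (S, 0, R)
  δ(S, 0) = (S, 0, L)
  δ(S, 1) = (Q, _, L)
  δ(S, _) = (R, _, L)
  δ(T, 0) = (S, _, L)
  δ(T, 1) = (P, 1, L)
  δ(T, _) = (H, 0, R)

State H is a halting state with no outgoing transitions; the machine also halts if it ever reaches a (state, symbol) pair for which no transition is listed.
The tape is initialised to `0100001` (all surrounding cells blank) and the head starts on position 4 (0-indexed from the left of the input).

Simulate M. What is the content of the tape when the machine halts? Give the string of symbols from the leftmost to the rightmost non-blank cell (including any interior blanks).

P | __0100[0]01   read 0 → write 0, move L, go to S
S | __010[0]001   read 0 → write 0, move L, go to S
S | __01[0]0001   read 0 → write 0, move L, go to S
S | __0[1]00001   read 1 → write _, move L, go to Q
Q | __[0]_00001   read 0 → write 1, move R, go to R
R | __1[_]00001   read _ → write 0, move R, go to S
S | __10[0]0001   read 0 → write 0, move L, go to S
S | __1[0]00001   read 0 → write 0, move L, go to S
S | __[1]000001   read 1 → write _, move L, go to Q
Q | _[_]_000001   read _ → write 1, move L, go to R
R | [_]1_000001   read _ → write 0, move R, go to S
S | 0[1]_000001   read 1 → write _, move L, go to Q
Q | [0]__000001   read 0 → write 1, move R, go to R
R | 1[_]_000001   read _ → write 0, move R, go to S
S | 10[_]000001   read _ → write _, move L, go to R
R | 1[0]_000001   read 0 → write 1, move R, go to T
T | 11[_]000001   read _ → write 0, move R, go to H
H | 110[0]00001
The non-blank tape span at halt is 110000001.

110000001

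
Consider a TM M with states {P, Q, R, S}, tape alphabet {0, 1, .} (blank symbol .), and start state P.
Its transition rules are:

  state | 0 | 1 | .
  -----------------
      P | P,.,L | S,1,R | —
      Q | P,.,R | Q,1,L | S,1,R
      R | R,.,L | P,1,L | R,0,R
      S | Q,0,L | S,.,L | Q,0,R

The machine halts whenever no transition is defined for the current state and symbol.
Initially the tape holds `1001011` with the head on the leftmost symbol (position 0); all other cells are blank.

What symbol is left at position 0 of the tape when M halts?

P | ..[1]001011   read 1 → write 1, move R, go to S
S | ..1[0]01011   read 0 → write 0, move L, go to Q
Q | ..[1]001011   read 1 → write 1, move L, go to Q
Q | .[.]1001011   read . → write 1, move R, go to S
S | .1[1]001011   read 1 → write ., move L, go to S
S | .[1].001011   read 1 → write ., move L, go to S
S | [.]..001011   read . → write 0, move R, go to Q
Q | 0[.].001011   read . → write 1, move R, go to S
S | 01[.]001011   read . → write 0, move R, go to Q
Q | 010[0]01011   read 0 → write ., move R, go to P
P | 010.[0]1011   read 0 → write ., move L, go to P
P | 010[.].1011
Cell 0 holds 0 when M halts.

0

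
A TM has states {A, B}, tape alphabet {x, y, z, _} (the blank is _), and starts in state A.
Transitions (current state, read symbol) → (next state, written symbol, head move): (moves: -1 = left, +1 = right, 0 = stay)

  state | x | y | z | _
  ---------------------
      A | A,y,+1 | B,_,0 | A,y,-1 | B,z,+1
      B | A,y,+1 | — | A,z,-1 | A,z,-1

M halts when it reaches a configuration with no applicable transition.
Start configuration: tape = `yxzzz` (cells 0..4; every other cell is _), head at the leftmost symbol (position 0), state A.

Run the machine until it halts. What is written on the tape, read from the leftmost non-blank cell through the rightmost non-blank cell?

A | __[y]xzzz   read y → write _, move 0, go to B
B | __[_]xzzz   read _ → write z, move -1, go to A
A | _[_]zxzzz   read _ → write z, move +1, go to B
B | _z[z]xzzz   read z → write z, move -1, go to A
A | _[z]zxzzz   read z → write y, move -1, go to A
A | [_]yzxzzz   read _ → write z, move +1, go to B
B | z[y]zxzzz
The non-blank tape span at halt is zyzxzzz.

zyzxzzz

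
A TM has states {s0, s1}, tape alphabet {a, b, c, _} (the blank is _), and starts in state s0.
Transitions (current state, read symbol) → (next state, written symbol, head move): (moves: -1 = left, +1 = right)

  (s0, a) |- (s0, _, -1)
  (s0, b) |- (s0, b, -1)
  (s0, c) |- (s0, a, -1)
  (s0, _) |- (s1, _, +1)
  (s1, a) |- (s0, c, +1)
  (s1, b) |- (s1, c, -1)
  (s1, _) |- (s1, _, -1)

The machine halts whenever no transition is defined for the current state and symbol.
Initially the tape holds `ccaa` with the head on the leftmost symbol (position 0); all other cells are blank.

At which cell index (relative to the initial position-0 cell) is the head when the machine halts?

state=s0 head=0 tape=_[c]caa_   (s0,c)→(s0,a,-1)
state=s0 head=-1 tape=[_]acaa_   (s0,_)→(s1,_,+1)
state=s1 head=0 tape=_[a]caa_   (s1,a)→(s0,c,+1)
state=s0 head=1 tape=_c[c]aa_   (s0,c)→(s0,a,-1)
state=s0 head=0 tape=_[c]aaa_   (s0,c)→(s0,a,-1)
state=s0 head=-1 tape=[_]aaaa_   (s0,_)→(s1,_,+1)
state=s1 head=0 tape=_[a]aaa_   (s1,a)→(s0,c,+1)
state=s0 head=1 tape=_c[a]aa_   (s0,a)→(s0,_,-1)
state=s0 head=0 tape=_[c]_aa_   (s0,c)→(s0,a,-1)
state=s0 head=-1 tape=[_]a_aa_   (s0,_)→(s1,_,+1)
state=s1 head=0 tape=_[a]_aa_   (s1,a)→(s0,c,+1)
state=s0 head=1 tape=_c[_]aa_   (s0,_)→(s1,_,+1)
state=s1 head=2 tape=_c_[a]a_   (s1,a)→(s0,c,+1)
state=s0 head=3 tape=_c_c[a]_   (s0,a)→(s0,_,-1)
state=s0 head=2 tape=_c_[c]__   (s0,c)→(s0,a,-1)
state=s0 head=1 tape=_c[_]a__   (s0,_)→(s1,_,+1)
state=s1 head=2 tape=_c_[a]__   (s1,a)→(s0,c,+1)
state=s0 head=3 tape=_c_c[_]_   (s0,_)→(s1,_,+1)
state=s1 head=4 tape=_c_c_[_]   (s1,_)→(s1,_,-1)
state=s1 head=3 tape=_c_c[_]_   (s1,_)→(s1,_,-1)
state=s1 head=2 tape=_c_[c]__
At halt the head is at cell 2.

2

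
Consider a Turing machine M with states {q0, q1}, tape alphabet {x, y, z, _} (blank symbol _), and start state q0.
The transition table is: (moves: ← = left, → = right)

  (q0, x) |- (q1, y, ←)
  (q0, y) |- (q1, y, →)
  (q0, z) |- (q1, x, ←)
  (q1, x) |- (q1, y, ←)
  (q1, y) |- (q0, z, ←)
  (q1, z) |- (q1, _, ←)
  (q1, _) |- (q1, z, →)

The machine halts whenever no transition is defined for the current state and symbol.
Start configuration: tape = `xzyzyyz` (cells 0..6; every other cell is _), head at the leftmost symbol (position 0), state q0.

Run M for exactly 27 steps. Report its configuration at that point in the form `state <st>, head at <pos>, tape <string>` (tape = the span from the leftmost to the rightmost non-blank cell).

state=q0 head=0 tape=______[x]zyzyyz   (q0,x)→(q1,y,←)
state=q1 head=-1 tape=_____[_]yzyzyyz   (q1,_)→(q1,z,→)
state=q1 head=0 tape=_____z[y]zyzyyz   (q1,y)→(q0,z,←)
state=q0 head=-1 tape=_____[z]zzyzyyz   (q0,z)→(q1,x,←)
state=q1 head=-2 tape=____[_]xzzyzyyz   (q1,_)→(q1,z,→)
state=q1 head=-1 tape=____z[x]zzyzyyz   (q1,x)→(q1,y,←)
state=q1 head=-2 tape=____[z]yzzyzyyz   (q1,z)→(q1,_,←)
state=q1 head=-3 tape=___[_]_yzzyzyyz   (q1,_)→(q1,z,→)
state=q1 head=-2 tape=___z[_]yzzyzyyz   (q1,_)→(q1,z,→)
state=q1 head=-1 tape=___zz[y]zzyzyyz   (q1,y)→(q0,z,←)
state=q0 head=-2 tape=___z[z]zzzyzyyz   (q0,z)→(q1,x,←)
state=q1 head=-3 tape=___[z]xzzzyzyyz   (q1,z)→(q1,_,←)
state=q1 head=-4 tape=__[_]_xzzzyzyyz   (q1,_)→(q1,z,→)
state=q1 head=-3 tape=__z[_]xzzzyzyyz   (q1,_)→(q1,z,→)
state=q1 head=-2 tape=__zz[x]zzzyzyyz   (q1,x)→(q1,y,←)
state=q1 head=-3 tape=__z[z]yzzzyzyyz   (q1,z)→(q1,_,←)
state=q1 head=-4 tape=__[z]_yzzzyzyyz   (q1,z)→(q1,_,←)
state=q1 head=-5 tape=_[_]__yzzzyzyyz   (q1,_)→(q1,z,→)
state=q1 head=-4 tape=_z[_]_yzzzyzyyz   (q1,_)→(q1,z,→)
state=q1 head=-3 tape=_zz[_]yzzzyzyyz   (q1,_)→(q1,z,→)
state=q1 head=-2 tape=_zzz[y]zzzyzyyz   (q1,y)→(q0,z,←)
state=q0 head=-3 tape=_zz[z]zzzzyzyyz   (q0,z)→(q1,x,←)
state=q1 head=-4 tape=_z[z]xzzzzyzyyz   (q1,z)→(q1,_,←)
state=q1 head=-5 tape=_[z]_xzzzzyzyyz   (q1,z)→(q1,_,←)
state=q1 head=-6 tape=[_]__xzzzzyzyyz   (q1,_)→(q1,z,→)
state=q1 head=-5 tape=z[_]_xzzzzyzyyz   (q1,_)→(q1,z,→)
state=q1 head=-4 tape=zz[_]xzzzzyzyyz   (q1,_)→(q1,z,→)
state=q1 head=-3 tape=zzz[x]zzzzyzyyz
After 27 steps: state q1, head at -3, tape zzzxzzzzyzyyz.

state q1, head at -3, tape zzzxzzzzyzyyz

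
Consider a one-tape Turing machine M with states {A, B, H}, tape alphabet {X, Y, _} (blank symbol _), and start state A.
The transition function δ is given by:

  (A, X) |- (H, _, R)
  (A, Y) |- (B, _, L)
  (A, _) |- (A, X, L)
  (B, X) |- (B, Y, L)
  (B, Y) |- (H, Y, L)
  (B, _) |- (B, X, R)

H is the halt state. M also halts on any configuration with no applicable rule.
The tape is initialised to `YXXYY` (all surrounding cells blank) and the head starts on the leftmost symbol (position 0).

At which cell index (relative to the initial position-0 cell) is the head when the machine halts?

-2

A | __[Y]XXYY   read Y → write _, move L, go to B
B | _[_]_XXYY   read _ → write X, move R, go to B
B | _X[_]XXYY   read _ → write X, move R, go to B
B | _XX[X]XYY   read X → write Y, move L, go to B
B | _X[X]YXYY   read X → write Y, move L, go to B
B | _[X]YYXYY   read X → write Y, move L, go to B
B | [_]YYYXYY   read _ → write X, move R, go to B
B | X[Y]YYXYY   read Y → write Y, move L, go to H
H | [X]YYYXYY
At halt the head is at cell -2.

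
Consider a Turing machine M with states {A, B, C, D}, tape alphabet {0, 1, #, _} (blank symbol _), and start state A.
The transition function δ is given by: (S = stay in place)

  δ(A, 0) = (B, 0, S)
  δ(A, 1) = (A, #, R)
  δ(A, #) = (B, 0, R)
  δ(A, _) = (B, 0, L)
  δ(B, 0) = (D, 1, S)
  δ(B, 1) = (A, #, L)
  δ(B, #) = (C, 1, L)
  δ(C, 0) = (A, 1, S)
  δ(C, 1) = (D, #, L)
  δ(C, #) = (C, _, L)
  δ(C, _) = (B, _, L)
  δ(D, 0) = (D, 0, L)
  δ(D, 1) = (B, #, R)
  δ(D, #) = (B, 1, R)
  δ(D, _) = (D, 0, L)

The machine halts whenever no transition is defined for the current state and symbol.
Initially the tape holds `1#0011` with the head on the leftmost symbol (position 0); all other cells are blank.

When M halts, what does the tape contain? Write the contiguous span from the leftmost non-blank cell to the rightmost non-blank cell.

10__10

state=A head=0 tape=__[1]#0011_   (A,1)→(A,#,R)
state=A head=1 tape=__#[#]0011_   (A,#)→(B,0,R)
state=B head=2 tape=__#0[0]011_   (B,0)→(D,1,S)
state=D head=2 tape=__#0[1]011_   (D,1)→(B,#,R)
state=B head=3 tape=__#0#[0]11_   (B,0)→(D,1,S)
state=D head=3 tape=__#0#[1]11_   (D,1)→(B,#,R)
state=B head=4 tape=__#0##[1]1_   (B,1)→(A,#,L)
state=A head=3 tape=__#0#[#]#1_   (A,#)→(B,0,R)
state=B head=4 tape=__#0#0[#]1_   (B,#)→(C,1,L)
state=C head=3 tape=__#0#[0]11_   (C,0)→(A,1,S)
state=A head=3 tape=__#0#[1]11_   (A,1)→(A,#,R)
state=A head=4 tape=__#0##[1]1_   (A,1)→(A,#,R)
state=A head=5 tape=__#0###[1]_   (A,1)→(A,#,R)
state=A head=6 tape=__#0####[_]   (A,_)→(B,0,L)
state=B head=5 tape=__#0###[#]0   (B,#)→(C,1,L)
state=C head=4 tape=__#0##[#]10   (C,#)→(C,_,L)
state=C head=3 tape=__#0#[#]_10   (C,#)→(C,_,L)
state=C head=2 tape=__#0[#]__10   (C,#)→(C,_,L)
state=C head=1 tape=__#[0]___10   (C,0)→(A,1,S)
state=A head=1 tape=__#[1]___10   (A,1)→(A,#,R)
state=A head=2 tape=__##[_]__10   (A,_)→(B,0,L)
state=B head=1 tape=__#[#]0__10   (B,#)→(C,1,L)
state=C head=0 tape=__[#]10__10   (C,#)→(C,_,L)
state=C head=-1 tape=_[_]_10__10   (C,_)→(B,_,L)
state=B head=-2 tape=[_]__10__10
The non-blank tape span at halt is 10__10.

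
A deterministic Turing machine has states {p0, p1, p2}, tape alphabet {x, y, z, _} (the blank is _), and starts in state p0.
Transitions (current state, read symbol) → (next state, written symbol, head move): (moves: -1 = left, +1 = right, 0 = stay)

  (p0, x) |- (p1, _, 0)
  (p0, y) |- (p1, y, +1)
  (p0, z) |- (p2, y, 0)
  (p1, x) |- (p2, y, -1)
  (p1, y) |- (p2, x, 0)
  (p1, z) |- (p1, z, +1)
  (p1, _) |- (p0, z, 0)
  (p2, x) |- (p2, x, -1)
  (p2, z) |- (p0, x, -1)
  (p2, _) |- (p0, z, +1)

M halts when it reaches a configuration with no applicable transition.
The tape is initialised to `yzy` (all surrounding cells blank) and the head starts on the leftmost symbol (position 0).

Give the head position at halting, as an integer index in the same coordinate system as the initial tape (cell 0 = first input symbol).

0

state=p0 head=0 tape=[y]zy   (p0,y)→(p1,y,+1)
state=p1 head=1 tape=y[z]y   (p1,z)→(p1,z,+1)
state=p1 head=2 tape=yz[y]   (p1,y)→(p2,x,0)
state=p2 head=2 tape=yz[x]   (p2,x)→(p2,x,-1)
state=p2 head=1 tape=y[z]x   (p2,z)→(p0,x,-1)
state=p0 head=0 tape=[y]xx   (p0,y)→(p1,y,+1)
state=p1 head=1 tape=y[x]x   (p1,x)→(p2,y,-1)
state=p2 head=0 tape=[y]yx
At halt the head is at cell 0.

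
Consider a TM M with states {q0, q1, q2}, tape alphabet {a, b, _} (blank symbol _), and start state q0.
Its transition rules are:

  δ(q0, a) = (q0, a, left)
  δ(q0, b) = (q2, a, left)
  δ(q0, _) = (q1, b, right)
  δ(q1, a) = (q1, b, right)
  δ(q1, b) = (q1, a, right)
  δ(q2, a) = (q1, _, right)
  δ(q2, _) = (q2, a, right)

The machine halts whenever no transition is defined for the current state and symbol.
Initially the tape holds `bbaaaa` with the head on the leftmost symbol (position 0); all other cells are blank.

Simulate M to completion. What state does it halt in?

q1

state=q0 head=0 tape=_[b]baaaa_   (q0,b)→(q2,a,left)
state=q2 head=-1 tape=[_]abaaaa_   (q2,_)→(q2,a,right)
state=q2 head=0 tape=a[a]baaaa_   (q2,a)→(q1,_,right)
state=q1 head=1 tape=a_[b]aaaa_   (q1,b)→(q1,a,right)
state=q1 head=2 tape=a_a[a]aaa_   (q1,a)→(q1,b,right)
state=q1 head=3 tape=a_ab[a]aa_   (q1,a)→(q1,b,right)
state=q1 head=4 tape=a_abb[a]a_   (q1,a)→(q1,b,right)
state=q1 head=5 tape=a_abbb[a]_   (q1,a)→(q1,b,right)
state=q1 head=6 tape=a_abbbb[_]
No transition is defined for (q1, _); M halts in state q1.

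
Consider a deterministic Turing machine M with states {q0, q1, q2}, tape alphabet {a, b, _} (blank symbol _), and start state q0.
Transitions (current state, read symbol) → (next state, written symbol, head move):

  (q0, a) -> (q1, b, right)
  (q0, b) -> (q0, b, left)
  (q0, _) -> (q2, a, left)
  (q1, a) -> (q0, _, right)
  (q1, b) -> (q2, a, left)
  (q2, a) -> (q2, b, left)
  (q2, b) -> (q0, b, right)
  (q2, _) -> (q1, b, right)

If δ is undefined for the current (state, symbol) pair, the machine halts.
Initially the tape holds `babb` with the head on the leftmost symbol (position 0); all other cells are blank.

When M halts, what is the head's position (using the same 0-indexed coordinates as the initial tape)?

4

state=q0 head=0 tape=__[b]abb_   (q0,b)→(q0,b,left)
state=q0 head=-1 tape=_[_]babb_   (q0,_)→(q2,a,left)
state=q2 head=-2 tape=[_]ababb_   (q2,_)→(q1,b,right)
state=q1 head=-1 tape=b[a]babb_   (q1,a)→(q0,_,right)
state=q0 head=0 tape=b_[b]abb_   (q0,b)→(q0,b,left)
state=q0 head=-1 tape=b[_]babb_   (q0,_)→(q2,a,left)
state=q2 head=-2 tape=[b]ababb_   (q2,b)→(q0,b,right)
state=q0 head=-1 tape=b[a]babb_   (q0,a)→(q1,b,right)
state=q1 head=0 tape=bb[b]abb_   (q1,b)→(q2,a,left)
state=q2 head=-1 tape=b[b]aabb_   (q2,b)→(q0,b,right)
state=q0 head=0 tape=bb[a]abb_   (q0,a)→(q1,b,right)
state=q1 head=1 tape=bbb[a]bb_   (q1,a)→(q0,_,right)
state=q0 head=2 tape=bbb_[b]b_   (q0,b)→(q0,b,left)
state=q0 head=1 tape=bbb[_]bb_   (q0,_)→(q2,a,left)
state=q2 head=0 tape=bb[b]abb_   (q2,b)→(q0,b,right)
state=q0 head=1 tape=bbb[a]bb_   (q0,a)→(q1,b,right)
state=q1 head=2 tape=bbbb[b]b_   (q1,b)→(q2,a,left)
state=q2 head=1 tape=bbb[b]ab_   (q2,b)→(q0,b,right)
state=q0 head=2 tape=bbbb[a]b_   (q0,a)→(q1,b,right)
state=q1 head=3 tape=bbbbb[b]_   (q1,b)→(q2,a,left)
state=q2 head=2 tape=bbbb[b]a_   (q2,b)→(q0,b,right)
state=q0 head=3 tape=bbbbb[a]_   (q0,a)→(q1,b,right)
state=q1 head=4 tape=bbbbbb[_]
At halt the head is at cell 4.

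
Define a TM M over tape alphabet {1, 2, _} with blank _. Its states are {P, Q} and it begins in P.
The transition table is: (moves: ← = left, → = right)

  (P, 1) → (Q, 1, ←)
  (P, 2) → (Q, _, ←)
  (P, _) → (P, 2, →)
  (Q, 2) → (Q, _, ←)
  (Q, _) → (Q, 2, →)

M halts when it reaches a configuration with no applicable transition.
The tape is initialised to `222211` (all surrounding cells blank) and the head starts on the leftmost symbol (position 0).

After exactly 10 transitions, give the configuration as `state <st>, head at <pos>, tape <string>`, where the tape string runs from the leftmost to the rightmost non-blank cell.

P | __[2]22211   read 2 → write _, move ←, go to Q
Q | _[_]_22211   read _ → write 2, move →, go to Q
Q | _2[_]22211   read _ → write 2, move →, go to Q
Q | _22[2]2211   read 2 → write _, move ←, go to Q
Q | _2[2]_2211   read 2 → write _, move ←, go to Q
Q | _[2]__2211   read 2 → write _, move ←, go to Q
Q | [_]___2211   read _ → write 2, move →, go to Q
Q | 2[_]__2211   read _ → write 2, move →, go to Q
Q | 22[_]_2211   read _ → write 2, move →, go to Q
Q | 222[_]2211   read _ → write 2, move →, go to Q
Q | 2222[2]211
After 10 steps: state Q, head at 2, tape 22222211.

state Q, head at 2, tape 22222211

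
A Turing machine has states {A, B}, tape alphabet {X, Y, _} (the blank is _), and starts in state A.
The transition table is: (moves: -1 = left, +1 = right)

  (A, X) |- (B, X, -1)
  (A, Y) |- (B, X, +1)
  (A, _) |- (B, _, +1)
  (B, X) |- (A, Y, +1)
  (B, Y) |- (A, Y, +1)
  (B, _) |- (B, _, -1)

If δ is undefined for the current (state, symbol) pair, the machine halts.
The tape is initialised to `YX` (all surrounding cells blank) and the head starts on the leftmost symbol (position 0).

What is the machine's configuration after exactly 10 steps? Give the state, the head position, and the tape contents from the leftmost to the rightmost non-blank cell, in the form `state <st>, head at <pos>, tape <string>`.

A | [Y]X__   read Y → write X, move +1, go to B
B | X[X]__   read X → write Y, move +1, go to A
A | XY[_]_   read _ → write _, move +1, go to B
B | XY_[_]   read _ → write _, move -1, go to B
B | XY[_]_   read _ → write _, move -1, go to B
B | X[Y]__   read Y → write Y, move +1, go to A
A | XY[_]_   read _ → write _, move +1, go to B
B | XY_[_]   read _ → write _, move -1, go to B
B | XY[_]_   read _ → write _, move -1, go to B
B | X[Y]__   read Y → write Y, move +1, go to A
A | XY[_]_
After 10 steps: state A, head at 2, tape XY.

state A, head at 2, tape XY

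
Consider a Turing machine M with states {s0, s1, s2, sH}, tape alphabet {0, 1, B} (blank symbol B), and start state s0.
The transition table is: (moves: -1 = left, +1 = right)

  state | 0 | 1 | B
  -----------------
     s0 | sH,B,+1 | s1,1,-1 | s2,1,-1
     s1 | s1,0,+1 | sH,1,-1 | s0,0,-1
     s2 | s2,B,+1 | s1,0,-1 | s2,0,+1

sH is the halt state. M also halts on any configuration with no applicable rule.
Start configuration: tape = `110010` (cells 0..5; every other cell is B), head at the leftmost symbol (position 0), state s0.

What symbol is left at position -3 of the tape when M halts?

state=s0 head=0 tape=BBB[1]10010   (s0,1)→(s1,1,-1)
state=s1 head=-1 tape=BB[B]110010   (s1,B)→(s0,0,-1)
state=s0 head=-2 tape=B[B]0110010   (s0,B)→(s2,1,-1)
state=s2 head=-3 tape=[B]10110010   (s2,B)→(s2,0,+1)
state=s2 head=-2 tape=0[1]0110010   (s2,1)→(s1,0,-1)
state=s1 head=-3 tape=[0]00110010   (s1,0)→(s1,0,+1)
state=s1 head=-2 tape=0[0]0110010   (s1,0)→(s1,0,+1)
state=s1 head=-1 tape=00[0]110010   (s1,0)→(s1,0,+1)
state=s1 head=0 tape=000[1]10010   (s1,1)→(sH,1,-1)
state=sH head=-1 tape=00[0]110010
Cell -3 holds 0 when M halts.

0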